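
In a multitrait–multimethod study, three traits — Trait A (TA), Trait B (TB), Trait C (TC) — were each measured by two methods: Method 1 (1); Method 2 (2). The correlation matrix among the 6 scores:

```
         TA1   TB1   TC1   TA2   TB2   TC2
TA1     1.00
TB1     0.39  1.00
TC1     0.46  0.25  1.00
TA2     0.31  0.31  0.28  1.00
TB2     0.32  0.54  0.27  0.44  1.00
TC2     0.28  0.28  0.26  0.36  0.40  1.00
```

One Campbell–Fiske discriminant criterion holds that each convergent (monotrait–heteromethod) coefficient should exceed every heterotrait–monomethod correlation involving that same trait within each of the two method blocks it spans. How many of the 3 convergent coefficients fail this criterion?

2

Each convergent coefficient versus the relevant comparison correlations:
TA (methods 1·2): 0.31 vs {0.39, 0.44, 0.46, 0.36} → fail.
TB (methods 1·2): 0.54 vs {0.39, 0.44, 0.25, 0.40} → pass.
TC (methods 1·2): 0.26 vs {0.46, 0.36, 0.25, 0.40} → fail.
2 of 3 fail.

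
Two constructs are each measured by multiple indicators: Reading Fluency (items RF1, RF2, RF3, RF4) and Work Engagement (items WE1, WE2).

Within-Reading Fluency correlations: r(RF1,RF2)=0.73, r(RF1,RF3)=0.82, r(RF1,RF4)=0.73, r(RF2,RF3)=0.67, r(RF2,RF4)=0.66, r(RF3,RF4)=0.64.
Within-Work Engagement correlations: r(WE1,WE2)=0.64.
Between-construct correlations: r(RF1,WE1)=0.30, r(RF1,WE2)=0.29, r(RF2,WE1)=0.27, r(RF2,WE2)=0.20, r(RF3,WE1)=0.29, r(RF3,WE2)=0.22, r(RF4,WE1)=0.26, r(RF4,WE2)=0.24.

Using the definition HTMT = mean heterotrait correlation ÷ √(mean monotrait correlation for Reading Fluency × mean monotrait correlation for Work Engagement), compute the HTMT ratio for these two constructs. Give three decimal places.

0.384

Mean heterotrait r = 2.07/8 = 0.2588.
Mean within-RF = 4.25/6 = 0.7083; mean within-WE = 0.64/1 = 0.6400.
Geometric mean = √(0.7083 × 0.6400) = 0.6733.
HTMT = 0.2588 / 0.6733 = 0.384.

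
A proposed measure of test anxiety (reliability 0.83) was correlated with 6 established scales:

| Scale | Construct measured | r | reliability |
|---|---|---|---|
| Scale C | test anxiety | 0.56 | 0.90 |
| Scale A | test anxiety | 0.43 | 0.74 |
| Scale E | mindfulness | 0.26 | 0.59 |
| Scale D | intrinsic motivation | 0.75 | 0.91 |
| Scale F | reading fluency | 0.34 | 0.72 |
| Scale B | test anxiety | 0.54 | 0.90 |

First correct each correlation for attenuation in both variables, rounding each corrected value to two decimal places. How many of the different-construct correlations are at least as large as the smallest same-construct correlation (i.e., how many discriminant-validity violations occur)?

1

Disattenuated r (r / √(r_scale · r_new)):
  Scale C (conv): 0.56 / √(0.90·0.83) = 0.65
  Scale A (conv): 0.43 / √(0.74·0.83) = 0.55
  Scale E (disc): 0.26 / √(0.59·0.83) = 0.37
  Scale D (disc): 0.75 / √(0.91·0.83) = 0.86
  Scale F (disc): 0.34 / √(0.72·0.83) = 0.44
  Scale B (conv): 0.54 / √(0.90·0.83) = 0.62
Smallest convergent = 0.55. Discriminant values: 0.37, 0.86, 0.44; count ≥ 0.55 → 1.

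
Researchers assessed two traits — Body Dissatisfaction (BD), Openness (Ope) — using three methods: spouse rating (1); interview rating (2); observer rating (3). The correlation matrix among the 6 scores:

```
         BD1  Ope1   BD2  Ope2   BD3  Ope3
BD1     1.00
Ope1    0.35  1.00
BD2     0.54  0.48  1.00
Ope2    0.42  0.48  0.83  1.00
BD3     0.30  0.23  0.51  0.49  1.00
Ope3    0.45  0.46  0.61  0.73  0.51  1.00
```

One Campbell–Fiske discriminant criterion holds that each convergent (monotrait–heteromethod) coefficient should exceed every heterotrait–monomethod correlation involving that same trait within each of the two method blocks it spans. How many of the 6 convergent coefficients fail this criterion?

Each convergent coefficient versus the relevant comparison correlations:
BD (methods 1·2): 0.54 vs {0.35, 0.83} → fail.
BD (methods 1·3): 0.30 vs {0.35, 0.51} → fail.
BD (methods 2·3): 0.51 vs {0.83, 0.51} → fail.
Ope (methods 1·2): 0.48 vs {0.35, 0.83} → fail.
Ope (methods 1·3): 0.46 vs {0.35, 0.51} → fail.
Ope (methods 2·3): 0.73 vs {0.83, 0.51} → fail.
6 of 6 fail.

6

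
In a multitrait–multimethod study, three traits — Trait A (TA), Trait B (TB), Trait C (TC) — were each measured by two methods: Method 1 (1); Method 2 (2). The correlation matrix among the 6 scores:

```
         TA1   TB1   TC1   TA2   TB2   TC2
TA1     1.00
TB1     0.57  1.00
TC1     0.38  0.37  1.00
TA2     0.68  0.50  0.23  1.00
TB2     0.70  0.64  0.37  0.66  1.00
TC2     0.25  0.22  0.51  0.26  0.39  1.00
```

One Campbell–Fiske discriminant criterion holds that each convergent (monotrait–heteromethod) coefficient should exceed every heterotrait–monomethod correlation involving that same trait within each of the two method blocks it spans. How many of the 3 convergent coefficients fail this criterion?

Checking each validity diagonal entry against its comparison values:
TA (methods 1·2): 0.68 vs {0.57, 0.66, 0.38, 0.26} → pass.
TB (methods 1·2): 0.64 vs {0.57, 0.66, 0.37, 0.39} → fail.
TC (methods 1·2): 0.51 vs {0.38, 0.26, 0.37, 0.39} → pass.
1 of 3 fail.

1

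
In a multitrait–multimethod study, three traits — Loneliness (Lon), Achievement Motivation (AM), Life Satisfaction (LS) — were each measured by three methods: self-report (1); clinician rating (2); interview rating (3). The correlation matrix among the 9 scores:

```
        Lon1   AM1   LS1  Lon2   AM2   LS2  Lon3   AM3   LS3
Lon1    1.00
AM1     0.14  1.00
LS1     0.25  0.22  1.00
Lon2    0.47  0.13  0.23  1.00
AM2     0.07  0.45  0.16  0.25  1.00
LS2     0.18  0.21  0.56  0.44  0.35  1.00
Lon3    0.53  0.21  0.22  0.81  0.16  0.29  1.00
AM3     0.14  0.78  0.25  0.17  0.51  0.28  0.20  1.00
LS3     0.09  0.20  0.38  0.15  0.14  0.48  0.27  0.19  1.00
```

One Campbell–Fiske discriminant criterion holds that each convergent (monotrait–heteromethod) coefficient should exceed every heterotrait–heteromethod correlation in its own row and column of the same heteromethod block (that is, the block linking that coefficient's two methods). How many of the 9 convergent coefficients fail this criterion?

0

Convergent coefficients and their comparison sets:
Lon (methods 1·2): 0.47 vs {0.07, 0.13, 0.18, 0.23} → pass.
Lon (methods 1·3): 0.53 vs {0.14, 0.21, 0.09, 0.22} → pass.
Lon (methods 2·3): 0.81 vs {0.17, 0.16, 0.15, 0.29} → pass.
AM (methods 1·2): 0.45 vs {0.13, 0.07, 0.21, 0.16} → pass.
AM (methods 1·3): 0.78 vs {0.21, 0.14, 0.20, 0.25} → pass.
AM (methods 2·3): 0.51 vs {0.16, 0.17, 0.14, 0.28} → pass.
LS (methods 1·2): 0.56 vs {0.23, 0.18, 0.16, 0.21} → pass.
LS (methods 1·3): 0.38 vs {0.22, 0.09, 0.25, 0.20} → pass.
LS (methods 2·3): 0.48 vs {0.29, 0.15, 0.28, 0.14} → pass.
0 of 9 fail.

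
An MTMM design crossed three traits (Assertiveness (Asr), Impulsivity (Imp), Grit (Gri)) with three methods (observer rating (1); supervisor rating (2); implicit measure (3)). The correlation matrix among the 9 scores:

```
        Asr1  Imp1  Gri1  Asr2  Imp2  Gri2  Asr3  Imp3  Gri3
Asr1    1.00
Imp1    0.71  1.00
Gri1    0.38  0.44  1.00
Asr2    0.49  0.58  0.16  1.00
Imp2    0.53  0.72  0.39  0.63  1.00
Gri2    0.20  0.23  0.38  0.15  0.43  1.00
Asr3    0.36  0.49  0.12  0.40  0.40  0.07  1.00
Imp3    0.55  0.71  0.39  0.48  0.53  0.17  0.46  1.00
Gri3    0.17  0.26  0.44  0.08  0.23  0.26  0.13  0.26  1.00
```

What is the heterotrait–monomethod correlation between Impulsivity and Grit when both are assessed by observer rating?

Different traits, same method: r(Imp1, Gri1) = 0.44.

0.44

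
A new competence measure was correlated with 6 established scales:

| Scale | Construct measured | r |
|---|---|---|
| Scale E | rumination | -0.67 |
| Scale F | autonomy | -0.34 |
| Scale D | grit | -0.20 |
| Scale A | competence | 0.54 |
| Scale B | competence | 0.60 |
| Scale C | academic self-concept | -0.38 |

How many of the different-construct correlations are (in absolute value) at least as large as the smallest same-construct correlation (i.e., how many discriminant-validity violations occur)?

Convergent (same construct = competence): Scale A, Scale B.
Smallest convergent = 0.54. Discriminant |r|: 0.67, 0.34, 0.20, 0.38; count ≥ 0.54 → 1.

1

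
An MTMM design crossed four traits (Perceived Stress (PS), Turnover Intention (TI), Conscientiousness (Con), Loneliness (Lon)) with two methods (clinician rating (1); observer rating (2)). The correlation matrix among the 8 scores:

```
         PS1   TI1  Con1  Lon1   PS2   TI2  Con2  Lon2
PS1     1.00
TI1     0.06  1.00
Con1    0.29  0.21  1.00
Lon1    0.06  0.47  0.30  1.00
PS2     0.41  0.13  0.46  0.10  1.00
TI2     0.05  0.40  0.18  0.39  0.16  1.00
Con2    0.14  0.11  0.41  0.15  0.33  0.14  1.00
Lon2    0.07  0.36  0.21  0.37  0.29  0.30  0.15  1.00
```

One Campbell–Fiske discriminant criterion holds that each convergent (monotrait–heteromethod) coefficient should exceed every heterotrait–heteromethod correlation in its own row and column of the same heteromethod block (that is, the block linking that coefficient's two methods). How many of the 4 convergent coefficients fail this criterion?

Each convergent coefficient versus the relevant comparison correlations:
PS (methods 1·2): 0.41 vs {0.05, 0.13, 0.14, 0.46, 0.07, 0.10} → fail.
TI (methods 1·2): 0.40 vs {0.13, 0.05, 0.11, 0.18, 0.36, 0.39} → pass.
Con (methods 1·2): 0.41 vs {0.46, 0.14, 0.18, 0.11, 0.21, 0.15} → fail.
Lon (methods 1·2): 0.37 vs {0.10, 0.07, 0.39, 0.36, 0.15, 0.21} → fail.
3 of 4 fail.

3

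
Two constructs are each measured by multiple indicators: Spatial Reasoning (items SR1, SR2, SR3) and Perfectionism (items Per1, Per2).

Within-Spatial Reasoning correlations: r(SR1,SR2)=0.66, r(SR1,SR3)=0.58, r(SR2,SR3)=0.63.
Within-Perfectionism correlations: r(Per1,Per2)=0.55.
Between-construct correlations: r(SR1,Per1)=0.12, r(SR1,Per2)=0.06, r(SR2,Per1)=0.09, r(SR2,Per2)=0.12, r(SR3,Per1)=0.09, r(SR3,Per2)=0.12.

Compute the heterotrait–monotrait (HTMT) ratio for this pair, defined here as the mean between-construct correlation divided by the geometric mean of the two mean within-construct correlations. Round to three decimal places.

Mean between = 0.60/6 = 0.1000.
Mean within-SR = 1.87/3 = 0.6233; mean within-Per = 0.55/1 = 0.5500.
Geometric mean = √(0.6233 × 0.5500) = 0.5855.
HTMT = 0.1000 / 0.5855 = 0.171.

0.171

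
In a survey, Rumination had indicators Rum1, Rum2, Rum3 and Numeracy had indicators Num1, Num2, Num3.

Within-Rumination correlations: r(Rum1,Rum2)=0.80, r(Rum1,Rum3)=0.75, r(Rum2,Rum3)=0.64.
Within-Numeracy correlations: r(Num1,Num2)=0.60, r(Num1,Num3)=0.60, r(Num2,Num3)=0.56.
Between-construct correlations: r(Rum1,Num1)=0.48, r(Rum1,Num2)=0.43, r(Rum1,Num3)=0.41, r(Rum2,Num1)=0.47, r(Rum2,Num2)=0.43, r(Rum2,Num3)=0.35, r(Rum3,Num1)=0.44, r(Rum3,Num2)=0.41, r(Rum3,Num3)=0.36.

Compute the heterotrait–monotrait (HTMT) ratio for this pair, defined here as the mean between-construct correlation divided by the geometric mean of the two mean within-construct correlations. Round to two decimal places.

Mean heterotrait r = 3.78/9 = 0.4200.
Mean within-Rum = 2.19/3 = 0.7300; mean within-Num = 1.76/3 = 0.5867.
Geometric mean = √(0.7300 × 0.5867) = 0.6544.
HTMT = 0.4200 / 0.6544 = 0.64.

0.64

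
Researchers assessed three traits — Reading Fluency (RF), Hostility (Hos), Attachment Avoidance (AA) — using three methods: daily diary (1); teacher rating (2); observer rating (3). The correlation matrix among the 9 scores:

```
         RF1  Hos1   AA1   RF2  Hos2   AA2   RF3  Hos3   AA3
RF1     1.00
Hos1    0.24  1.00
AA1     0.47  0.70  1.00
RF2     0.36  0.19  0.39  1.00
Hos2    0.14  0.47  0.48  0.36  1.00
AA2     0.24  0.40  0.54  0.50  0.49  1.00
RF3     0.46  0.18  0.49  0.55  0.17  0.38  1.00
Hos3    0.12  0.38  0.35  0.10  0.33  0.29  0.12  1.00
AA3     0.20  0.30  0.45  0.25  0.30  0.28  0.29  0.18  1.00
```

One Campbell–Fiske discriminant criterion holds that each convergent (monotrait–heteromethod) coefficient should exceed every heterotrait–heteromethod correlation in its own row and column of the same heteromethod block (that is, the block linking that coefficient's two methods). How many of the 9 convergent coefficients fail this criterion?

5

Convergent coefficients and their comparison sets:
RF (methods 1·2): 0.36 vs {0.14, 0.19, 0.24, 0.39} → fail.
RF (methods 1·3): 0.46 vs {0.12, 0.18, 0.20, 0.49} → fail.
RF (methods 2·3): 0.55 vs {0.10, 0.17, 0.25, 0.38} → pass.
Hos (methods 1·2): 0.47 vs {0.19, 0.14, 0.40, 0.48} → fail.
Hos (methods 1·3): 0.38 vs {0.18, 0.12, 0.30, 0.35} → pass.
Hos (methods 2·3): 0.33 vs {0.17, 0.10, 0.30, 0.29} → pass.
AA (methods 1·2): 0.54 vs {0.39, 0.24, 0.48, 0.40} → pass.
AA (methods 1·3): 0.45 vs {0.49, 0.20, 0.35, 0.30} → fail.
AA (methods 2·3): 0.28 vs {0.38, 0.25, 0.29, 0.30} → fail.
5 of 9 fail.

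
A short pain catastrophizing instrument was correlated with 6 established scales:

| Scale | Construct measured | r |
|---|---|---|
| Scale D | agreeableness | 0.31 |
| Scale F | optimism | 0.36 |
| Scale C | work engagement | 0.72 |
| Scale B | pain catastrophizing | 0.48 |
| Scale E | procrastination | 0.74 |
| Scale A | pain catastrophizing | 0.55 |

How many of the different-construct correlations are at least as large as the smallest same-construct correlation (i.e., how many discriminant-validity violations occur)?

2

Convergent (same construct = pain catastrophizing): Scale B, Scale A.
Smallest convergent = 0.48. Discriminant values: 0.31, 0.36, 0.72, 0.74; count ≥ 0.48 → 2.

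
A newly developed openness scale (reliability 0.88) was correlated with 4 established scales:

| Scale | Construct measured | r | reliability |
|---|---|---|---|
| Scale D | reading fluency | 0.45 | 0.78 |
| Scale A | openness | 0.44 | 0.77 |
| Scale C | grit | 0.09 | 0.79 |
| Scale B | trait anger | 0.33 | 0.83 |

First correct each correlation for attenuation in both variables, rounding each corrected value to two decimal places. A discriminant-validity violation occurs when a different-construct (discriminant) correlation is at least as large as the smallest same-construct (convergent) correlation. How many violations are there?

1

Disattenuated r (r / √(r_scale · r_new)):
  Scale D (disc): 0.45 / √(0.78·0.88) = 0.54
  Scale A (conv): 0.44 / √(0.77·0.88) = 0.53
  Scale C (disc): 0.09 / √(0.79·0.88) = 0.11
  Scale B (disc): 0.33 / √(0.83·0.88) = 0.39
Smallest convergent = 0.53. Discriminant values: 0.54, 0.11, 0.39; count ≥ 0.53 → 1.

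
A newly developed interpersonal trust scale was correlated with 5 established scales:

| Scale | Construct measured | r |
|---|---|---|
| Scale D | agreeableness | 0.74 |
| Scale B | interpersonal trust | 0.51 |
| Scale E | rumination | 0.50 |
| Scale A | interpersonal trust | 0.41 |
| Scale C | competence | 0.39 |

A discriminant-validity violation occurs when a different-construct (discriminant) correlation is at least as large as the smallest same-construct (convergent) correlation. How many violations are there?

2

Convergent (same construct = interpersonal trust): Scale B, Scale A.
Smallest convergent = 0.41. Discriminant values: 0.74, 0.50, 0.39; count ≥ 0.41 → 2.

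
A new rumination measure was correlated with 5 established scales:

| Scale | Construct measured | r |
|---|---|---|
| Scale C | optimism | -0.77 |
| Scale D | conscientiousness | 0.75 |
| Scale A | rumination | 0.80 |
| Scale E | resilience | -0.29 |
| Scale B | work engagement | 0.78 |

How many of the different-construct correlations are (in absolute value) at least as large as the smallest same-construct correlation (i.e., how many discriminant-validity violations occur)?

Convergent (same construct = rumination): Scale A.
Smallest convergent = 0.80. Discriminant |r|: 0.77, 0.75, 0.29, 0.78; count ≥ 0.80 → 0.

0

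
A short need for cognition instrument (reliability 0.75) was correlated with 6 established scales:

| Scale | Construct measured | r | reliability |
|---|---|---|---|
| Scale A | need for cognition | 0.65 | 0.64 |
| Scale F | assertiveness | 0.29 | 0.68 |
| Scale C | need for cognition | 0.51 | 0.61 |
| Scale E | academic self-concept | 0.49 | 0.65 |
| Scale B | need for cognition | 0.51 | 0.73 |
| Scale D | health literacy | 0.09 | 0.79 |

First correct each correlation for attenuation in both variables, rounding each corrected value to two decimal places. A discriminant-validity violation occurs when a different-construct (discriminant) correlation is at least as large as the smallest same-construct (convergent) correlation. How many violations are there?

Disattenuated r (r / √(r_scale · r_new)):
  Scale A (conv): 0.65 / √(0.64·0.75) = 0.94
  Scale F (disc): 0.29 / √(0.68·0.75) = 0.41
  Scale C (conv): 0.51 / √(0.61·0.75) = 0.75
  Scale E (disc): 0.49 / √(0.65·0.75) = 0.70
  Scale B (conv): 0.51 / √(0.73·0.75) = 0.69
  Scale D (disc): 0.09 / √(0.79·0.75) = 0.12
Smallest convergent = 0.69. Discriminant values: 0.41, 0.70, 0.12; count ≥ 0.69 → 1.

1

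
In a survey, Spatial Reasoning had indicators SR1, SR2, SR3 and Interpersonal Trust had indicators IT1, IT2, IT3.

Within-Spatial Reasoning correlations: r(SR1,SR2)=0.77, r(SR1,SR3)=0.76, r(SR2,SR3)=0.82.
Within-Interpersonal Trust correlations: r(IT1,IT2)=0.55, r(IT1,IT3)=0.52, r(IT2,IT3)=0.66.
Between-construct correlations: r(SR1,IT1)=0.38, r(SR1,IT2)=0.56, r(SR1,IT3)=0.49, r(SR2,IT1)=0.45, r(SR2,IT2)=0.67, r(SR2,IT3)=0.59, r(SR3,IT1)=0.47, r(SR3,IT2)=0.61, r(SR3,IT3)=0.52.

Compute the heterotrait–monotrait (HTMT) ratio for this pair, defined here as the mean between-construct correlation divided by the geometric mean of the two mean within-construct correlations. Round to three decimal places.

0.784

Between-construct mean = 4.74/9 = 0.5267.
Mean within-SR = 2.35/3 = 0.7833; mean within-IT = 1.73/3 = 0.5767.
Geometric mean = √(0.7833 × 0.5767) = 0.6721.
HTMT = 0.5267 / 0.6721 = 0.784.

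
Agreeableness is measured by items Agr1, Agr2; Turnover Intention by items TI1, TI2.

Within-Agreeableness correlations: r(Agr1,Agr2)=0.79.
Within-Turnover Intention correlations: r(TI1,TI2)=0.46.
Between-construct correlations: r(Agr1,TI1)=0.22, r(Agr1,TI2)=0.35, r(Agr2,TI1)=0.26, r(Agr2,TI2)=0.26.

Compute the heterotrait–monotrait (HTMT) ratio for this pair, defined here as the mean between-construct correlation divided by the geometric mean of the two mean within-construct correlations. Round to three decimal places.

Between-construct mean = 1.09/4 = 0.2725.
Mean within-Agr = 0.79/1 = 0.7900; mean within-TI = 0.46/1 = 0.4600.
Geometric mean = √(0.7900 × 0.4600) = 0.6028.
HTMT = 0.2725 / 0.6028 = 0.452.

0.452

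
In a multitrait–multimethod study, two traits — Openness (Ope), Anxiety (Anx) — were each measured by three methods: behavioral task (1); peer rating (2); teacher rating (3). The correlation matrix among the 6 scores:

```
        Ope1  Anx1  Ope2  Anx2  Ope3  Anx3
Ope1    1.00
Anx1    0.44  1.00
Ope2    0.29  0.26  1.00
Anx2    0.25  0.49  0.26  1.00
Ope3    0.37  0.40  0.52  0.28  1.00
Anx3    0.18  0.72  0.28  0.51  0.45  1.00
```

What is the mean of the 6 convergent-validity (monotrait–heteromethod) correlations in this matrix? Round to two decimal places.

0.48

Convergent values: 0.29, 0.37, 0.52, 0.49, 0.72, 0.51; mean = 2.90/6 = 0.48.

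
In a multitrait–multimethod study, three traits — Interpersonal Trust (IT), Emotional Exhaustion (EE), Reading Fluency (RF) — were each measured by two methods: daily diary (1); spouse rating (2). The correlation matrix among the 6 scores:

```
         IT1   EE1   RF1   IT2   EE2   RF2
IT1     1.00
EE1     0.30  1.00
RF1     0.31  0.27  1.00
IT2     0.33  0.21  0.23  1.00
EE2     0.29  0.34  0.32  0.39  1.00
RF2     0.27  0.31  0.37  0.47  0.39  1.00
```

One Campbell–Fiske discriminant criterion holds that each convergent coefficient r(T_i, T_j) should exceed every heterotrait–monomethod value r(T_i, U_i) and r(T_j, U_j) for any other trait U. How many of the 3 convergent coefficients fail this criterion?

3

Convergent coefficients and their comparison sets:
IT (methods 1·2): 0.33 vs {0.30, 0.39, 0.31, 0.47} → fail.
EE (methods 1·2): 0.34 vs {0.30, 0.39, 0.27, 0.39} → fail.
RF (methods 1·2): 0.37 vs {0.31, 0.47, 0.27, 0.39} → fail.
3 of 3 fail.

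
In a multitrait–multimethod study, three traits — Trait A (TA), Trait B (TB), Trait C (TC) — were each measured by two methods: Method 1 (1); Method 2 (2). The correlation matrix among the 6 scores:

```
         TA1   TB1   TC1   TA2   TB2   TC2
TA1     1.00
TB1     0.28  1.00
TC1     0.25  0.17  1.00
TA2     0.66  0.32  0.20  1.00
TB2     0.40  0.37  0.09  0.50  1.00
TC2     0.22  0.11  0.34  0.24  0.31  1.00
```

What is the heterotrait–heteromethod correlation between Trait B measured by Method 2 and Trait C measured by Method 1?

0.09

Different traits and methods: r(TB2, TC1) = 0.09.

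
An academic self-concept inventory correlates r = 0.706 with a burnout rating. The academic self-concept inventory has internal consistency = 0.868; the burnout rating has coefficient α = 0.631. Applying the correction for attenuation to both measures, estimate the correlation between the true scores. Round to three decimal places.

0.954

r_true = r_obs / √(r_xx · r_yy) = 0.706 / √(0.868 × 0.631) = 0.706 / √0.547708 = 0.706 / 0.7401 ≈ 0.954.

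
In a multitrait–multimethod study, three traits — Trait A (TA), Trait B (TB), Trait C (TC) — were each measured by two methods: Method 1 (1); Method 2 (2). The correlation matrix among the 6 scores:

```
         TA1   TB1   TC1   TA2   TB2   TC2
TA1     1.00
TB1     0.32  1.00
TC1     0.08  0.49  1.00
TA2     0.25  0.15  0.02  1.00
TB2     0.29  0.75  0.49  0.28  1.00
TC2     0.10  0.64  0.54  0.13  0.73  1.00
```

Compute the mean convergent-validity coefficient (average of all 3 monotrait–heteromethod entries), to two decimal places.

0.51

Convergent values: 0.25, 0.75, 0.54; mean = 1.54/3 = 0.51.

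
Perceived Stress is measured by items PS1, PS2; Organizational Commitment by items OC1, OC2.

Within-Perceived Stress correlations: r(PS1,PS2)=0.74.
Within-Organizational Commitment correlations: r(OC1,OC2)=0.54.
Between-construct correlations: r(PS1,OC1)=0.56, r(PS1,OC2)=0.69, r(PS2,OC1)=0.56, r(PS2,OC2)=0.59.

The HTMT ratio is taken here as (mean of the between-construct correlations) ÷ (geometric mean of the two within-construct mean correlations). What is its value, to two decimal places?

0.95

Mean heterotrait r = 2.40/4 = 0.6000.
Mean within-PS = 0.74/1 = 0.7400; mean within-OC = 0.54/1 = 0.5400.
Geometric mean = √(0.7400 × 0.5400) = 0.6321.
HTMT = 0.6000 / 0.6321 = 0.95.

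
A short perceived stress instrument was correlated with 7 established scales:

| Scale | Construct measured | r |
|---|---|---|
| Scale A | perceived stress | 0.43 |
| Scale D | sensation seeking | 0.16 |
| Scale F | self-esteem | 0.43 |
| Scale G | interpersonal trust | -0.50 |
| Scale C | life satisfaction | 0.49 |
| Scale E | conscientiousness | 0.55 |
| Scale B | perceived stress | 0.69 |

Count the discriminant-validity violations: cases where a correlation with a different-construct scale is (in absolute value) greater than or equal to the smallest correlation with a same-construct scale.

4

Convergent (same construct = perceived stress): Scale A, Scale B.
Smallest convergent = 0.43. Discriminant |r|: 0.16, 0.43, 0.50, 0.49, 0.55; count ≥ 0.43 → 4.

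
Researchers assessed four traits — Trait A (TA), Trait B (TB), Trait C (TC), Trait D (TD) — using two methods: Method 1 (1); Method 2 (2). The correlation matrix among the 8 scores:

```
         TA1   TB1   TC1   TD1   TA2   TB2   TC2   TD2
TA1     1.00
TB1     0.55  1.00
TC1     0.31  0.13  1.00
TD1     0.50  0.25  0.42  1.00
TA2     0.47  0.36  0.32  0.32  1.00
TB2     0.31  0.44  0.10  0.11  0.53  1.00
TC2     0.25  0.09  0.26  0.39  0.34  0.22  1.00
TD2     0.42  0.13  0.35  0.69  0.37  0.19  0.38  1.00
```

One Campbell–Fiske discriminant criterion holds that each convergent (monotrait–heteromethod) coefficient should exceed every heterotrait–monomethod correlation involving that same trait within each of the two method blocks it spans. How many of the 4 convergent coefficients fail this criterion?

Checking each validity diagonal entry against its comparison values:
TA (methods 1·2): 0.47 vs {0.55, 0.53, 0.31, 0.34, 0.50, 0.37} → fail.
TB (methods 1·2): 0.44 vs {0.55, 0.53, 0.13, 0.22, 0.25, 0.19} → fail.
TC (methods 1·2): 0.26 vs {0.31, 0.34, 0.13, 0.22, 0.42, 0.38} → fail.
TD (methods 1·2): 0.69 vs {0.50, 0.37, 0.25, 0.19, 0.42, 0.38} → pass.
3 of 4 fail.

3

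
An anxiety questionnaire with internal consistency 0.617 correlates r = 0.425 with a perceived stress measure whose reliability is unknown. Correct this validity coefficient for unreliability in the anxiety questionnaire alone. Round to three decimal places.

Single correction: r_c = r_obs / √r_xx = 0.425 / √0.617 = 0.425 / 0.7855 ≈ 0.541.

0.541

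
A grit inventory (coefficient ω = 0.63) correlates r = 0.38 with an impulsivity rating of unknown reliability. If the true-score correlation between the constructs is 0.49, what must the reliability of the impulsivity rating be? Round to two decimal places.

r_true = r_obs / √(r_xx · r_yy) ⇒ 0.49 = 0.38 / √(0.63 · r_yy).
√(0.63 · r_yy) = 0.38 / 0.49 = 0.7755; 0.63 · r_yy = 0.6014; r_yy = 0.6014 / 0.63 ≈ 0.95.

0.95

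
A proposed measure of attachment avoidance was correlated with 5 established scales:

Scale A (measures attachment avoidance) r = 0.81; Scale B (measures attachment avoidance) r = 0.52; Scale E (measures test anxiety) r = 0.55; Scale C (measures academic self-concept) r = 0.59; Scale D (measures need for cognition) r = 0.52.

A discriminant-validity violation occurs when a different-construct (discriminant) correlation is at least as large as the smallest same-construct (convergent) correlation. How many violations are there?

3

Convergent (same construct = attachment avoidance): Scale A, Scale B.
Smallest convergent = 0.52. Discriminant values: 0.55, 0.59, 0.52; count ≥ 0.52 → 3.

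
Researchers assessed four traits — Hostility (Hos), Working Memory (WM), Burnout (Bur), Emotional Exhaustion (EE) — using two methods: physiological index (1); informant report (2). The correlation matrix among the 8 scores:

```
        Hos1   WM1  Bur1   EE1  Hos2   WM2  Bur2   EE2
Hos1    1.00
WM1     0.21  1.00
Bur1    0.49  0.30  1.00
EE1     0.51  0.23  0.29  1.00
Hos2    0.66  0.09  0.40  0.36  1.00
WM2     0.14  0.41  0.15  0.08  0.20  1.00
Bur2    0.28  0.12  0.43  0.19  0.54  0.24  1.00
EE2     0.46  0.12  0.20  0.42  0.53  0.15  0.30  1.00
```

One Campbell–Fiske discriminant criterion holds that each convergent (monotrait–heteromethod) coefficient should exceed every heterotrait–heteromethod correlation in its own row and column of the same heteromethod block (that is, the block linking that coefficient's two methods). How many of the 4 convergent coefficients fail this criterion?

1

Checking each validity diagonal entry against its comparison values:
Hos (methods 1·2): 0.66 vs {0.14, 0.09, 0.28, 0.40, 0.46, 0.36} → pass.
WM (methods 1·2): 0.41 vs {0.09, 0.14, 0.12, 0.15, 0.12, 0.08} → pass.
Bur (methods 1·2): 0.43 vs {0.40, 0.28, 0.15, 0.12, 0.20, 0.19} → pass.
EE (methods 1·2): 0.42 vs {0.36, 0.46, 0.08, 0.12, 0.19, 0.20} → fail.
1 of 4 fail.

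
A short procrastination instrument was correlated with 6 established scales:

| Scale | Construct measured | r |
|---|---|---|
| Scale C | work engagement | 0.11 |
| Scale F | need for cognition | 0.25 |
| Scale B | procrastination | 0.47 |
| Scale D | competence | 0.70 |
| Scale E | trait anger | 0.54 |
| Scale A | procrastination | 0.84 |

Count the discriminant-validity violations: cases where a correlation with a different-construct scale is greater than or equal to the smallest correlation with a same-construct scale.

2

Convergent (same construct = procrastination): Scale B, Scale A.
Smallest convergent = 0.47. Discriminant values: 0.11, 0.25, 0.70, 0.54; count ≥ 0.47 → 2.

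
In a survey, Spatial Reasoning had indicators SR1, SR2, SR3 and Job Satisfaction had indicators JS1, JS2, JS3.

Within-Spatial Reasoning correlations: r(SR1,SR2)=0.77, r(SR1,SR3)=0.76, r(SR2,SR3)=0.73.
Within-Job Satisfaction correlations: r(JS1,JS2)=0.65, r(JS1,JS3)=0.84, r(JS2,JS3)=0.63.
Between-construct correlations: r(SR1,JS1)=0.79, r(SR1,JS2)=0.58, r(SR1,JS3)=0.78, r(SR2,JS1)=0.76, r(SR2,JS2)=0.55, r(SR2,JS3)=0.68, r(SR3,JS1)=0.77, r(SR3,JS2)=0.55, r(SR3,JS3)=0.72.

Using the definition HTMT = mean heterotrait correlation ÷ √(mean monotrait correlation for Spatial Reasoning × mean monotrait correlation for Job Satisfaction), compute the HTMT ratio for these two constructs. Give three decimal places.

0.941

Mean between = 6.18/9 = 0.6867.
Mean within-SR = 2.26/3 = 0.7533; mean within-JS = 2.12/3 = 0.7067.
Geometric mean = √(0.7533 × 0.7067) = 0.7296.
HTMT = 0.6867 / 0.7296 = 0.941.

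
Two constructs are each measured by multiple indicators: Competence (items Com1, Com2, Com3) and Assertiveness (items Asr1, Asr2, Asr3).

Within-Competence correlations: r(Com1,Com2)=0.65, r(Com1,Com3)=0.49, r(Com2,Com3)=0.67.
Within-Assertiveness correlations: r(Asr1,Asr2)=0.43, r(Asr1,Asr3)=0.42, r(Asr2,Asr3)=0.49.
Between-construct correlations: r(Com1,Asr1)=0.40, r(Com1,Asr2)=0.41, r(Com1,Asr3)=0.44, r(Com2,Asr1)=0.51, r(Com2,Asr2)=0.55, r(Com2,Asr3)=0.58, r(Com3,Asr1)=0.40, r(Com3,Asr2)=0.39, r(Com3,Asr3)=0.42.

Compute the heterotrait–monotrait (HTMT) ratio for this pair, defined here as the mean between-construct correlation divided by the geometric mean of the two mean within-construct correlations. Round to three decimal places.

Mean heterotrait r = 4.10/9 = 0.4556.
Mean within-Com = 1.81/3 = 0.6033; mean within-Asr = 1.34/3 = 0.4467.
Geometric mean = √(0.6033 × 0.4467) = 0.5191.
HTMT = 0.4556 / 0.5191 = 0.878.

0.878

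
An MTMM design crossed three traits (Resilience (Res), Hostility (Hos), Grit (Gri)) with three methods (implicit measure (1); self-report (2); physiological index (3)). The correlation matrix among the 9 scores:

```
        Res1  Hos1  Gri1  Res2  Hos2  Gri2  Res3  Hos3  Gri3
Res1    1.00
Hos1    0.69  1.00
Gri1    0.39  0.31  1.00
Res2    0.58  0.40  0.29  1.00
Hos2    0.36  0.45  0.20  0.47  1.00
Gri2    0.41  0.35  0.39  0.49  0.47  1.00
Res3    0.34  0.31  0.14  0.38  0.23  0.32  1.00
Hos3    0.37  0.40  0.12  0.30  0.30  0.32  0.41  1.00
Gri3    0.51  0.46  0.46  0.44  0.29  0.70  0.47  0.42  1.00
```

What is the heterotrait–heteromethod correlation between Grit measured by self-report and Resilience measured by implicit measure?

0.41

Different traits and methods: r(Gri2, Res1) = 0.41.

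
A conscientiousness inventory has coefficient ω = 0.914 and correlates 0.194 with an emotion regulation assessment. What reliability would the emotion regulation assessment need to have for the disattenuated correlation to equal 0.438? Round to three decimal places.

r_true = r_obs / √(r_xx · r_yy) ⇒ 0.438 = 0.194 / √(0.914 · r_yy).
√(0.914 · r_yy) = 0.194 / 0.438 = 0.4429; 0.914 · r_yy = 0.1962; r_yy = 0.1962 / 0.914 ≈ 0.215.

0.215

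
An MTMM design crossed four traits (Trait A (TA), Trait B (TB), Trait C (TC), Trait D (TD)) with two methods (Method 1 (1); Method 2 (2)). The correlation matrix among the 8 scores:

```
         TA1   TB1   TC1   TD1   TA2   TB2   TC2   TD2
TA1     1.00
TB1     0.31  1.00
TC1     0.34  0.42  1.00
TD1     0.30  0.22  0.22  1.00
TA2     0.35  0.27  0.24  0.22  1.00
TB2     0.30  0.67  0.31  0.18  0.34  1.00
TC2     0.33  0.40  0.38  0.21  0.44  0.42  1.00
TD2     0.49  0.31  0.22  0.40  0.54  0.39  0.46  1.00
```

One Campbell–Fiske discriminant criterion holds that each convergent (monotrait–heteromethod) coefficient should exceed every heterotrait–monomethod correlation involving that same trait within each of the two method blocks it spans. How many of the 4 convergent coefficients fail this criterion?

Convergent coefficients and their comparison sets:
TA (methods 1·2): 0.35 vs {0.31, 0.34, 0.34, 0.44, 0.30, 0.54} → fail.
TB (methods 1·2): 0.67 vs {0.31, 0.34, 0.42, 0.42, 0.22, 0.39} → pass.
TC (methods 1·2): 0.38 vs {0.34, 0.44, 0.42, 0.42, 0.22, 0.46} → fail.
TD (methods 1·2): 0.40 vs {0.30, 0.54, 0.22, 0.39, 0.22, 0.46} → fail.
3 of 4 fail.

3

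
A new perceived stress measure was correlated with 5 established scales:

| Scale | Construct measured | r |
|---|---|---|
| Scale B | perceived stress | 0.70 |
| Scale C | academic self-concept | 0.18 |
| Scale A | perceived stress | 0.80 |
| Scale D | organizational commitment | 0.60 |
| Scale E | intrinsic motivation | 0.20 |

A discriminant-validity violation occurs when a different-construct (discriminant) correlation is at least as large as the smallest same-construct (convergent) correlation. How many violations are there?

0

Convergent (same construct = perceived stress): Scale B, Scale A.
Smallest convergent = 0.70. Discriminant values: 0.18, 0.60, 0.20; count ≥ 0.70 → 0.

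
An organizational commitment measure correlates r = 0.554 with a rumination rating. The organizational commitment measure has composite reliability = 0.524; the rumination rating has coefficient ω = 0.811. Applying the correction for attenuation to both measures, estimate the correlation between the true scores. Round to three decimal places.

0.850

r_true = r_obs / √(r_xx · r_yy) = 0.554 / √(0.524 × 0.811) = 0.554 / √0.424964 = 0.554 / 0.6519 ≈ 0.850.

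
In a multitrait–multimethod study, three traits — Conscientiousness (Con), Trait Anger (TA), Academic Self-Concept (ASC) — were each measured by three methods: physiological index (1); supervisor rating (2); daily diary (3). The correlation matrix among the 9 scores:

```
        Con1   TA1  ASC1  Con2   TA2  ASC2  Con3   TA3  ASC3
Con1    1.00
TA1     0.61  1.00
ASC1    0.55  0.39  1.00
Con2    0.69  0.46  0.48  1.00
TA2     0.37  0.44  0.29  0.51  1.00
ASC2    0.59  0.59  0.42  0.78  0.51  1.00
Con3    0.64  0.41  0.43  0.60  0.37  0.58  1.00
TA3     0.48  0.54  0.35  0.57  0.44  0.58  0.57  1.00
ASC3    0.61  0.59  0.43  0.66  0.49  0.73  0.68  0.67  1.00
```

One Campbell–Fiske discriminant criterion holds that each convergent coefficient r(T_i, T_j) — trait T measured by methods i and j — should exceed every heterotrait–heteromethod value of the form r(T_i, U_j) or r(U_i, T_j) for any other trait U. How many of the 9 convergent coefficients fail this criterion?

Each convergent coefficient versus the relevant comparison correlations:
Con (methods 1·2): 0.69 vs {0.37, 0.46, 0.59, 0.48} → pass.
Con (methods 1·3): 0.64 vs {0.48, 0.41, 0.61, 0.43} → pass.
Con (methods 2·3): 0.60 vs {0.57, 0.37, 0.66, 0.58} → fail.
TA (methods 1·2): 0.44 vs {0.46, 0.37, 0.59, 0.29} → fail.
TA (methods 1·3): 0.54 vs {0.41, 0.48, 0.59, 0.35} → fail.
TA (methods 2·3): 0.44 vs {0.37, 0.57, 0.49, 0.58} → fail.
ASC (methods 1·2): 0.42 vs {0.48, 0.59, 0.29, 0.59} → fail.
ASC (methods 1·3): 0.43 vs {0.43, 0.61, 0.35, 0.59} → fail.
ASC (methods 2·3): 0.73 vs {0.58, 0.66, 0.58, 0.49} → pass.
6 of 9 fail.

6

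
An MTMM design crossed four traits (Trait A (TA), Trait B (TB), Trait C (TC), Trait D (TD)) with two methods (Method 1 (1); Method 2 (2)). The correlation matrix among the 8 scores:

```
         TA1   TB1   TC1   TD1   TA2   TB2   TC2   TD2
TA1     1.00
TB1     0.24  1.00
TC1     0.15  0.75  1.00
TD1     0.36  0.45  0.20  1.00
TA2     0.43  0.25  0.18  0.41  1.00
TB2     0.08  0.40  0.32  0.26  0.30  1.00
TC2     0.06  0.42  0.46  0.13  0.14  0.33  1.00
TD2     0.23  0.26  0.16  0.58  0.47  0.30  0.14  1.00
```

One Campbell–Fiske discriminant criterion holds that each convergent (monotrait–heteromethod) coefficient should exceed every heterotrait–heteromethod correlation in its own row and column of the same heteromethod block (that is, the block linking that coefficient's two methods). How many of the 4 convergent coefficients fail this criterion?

Each convergent coefficient versus the relevant comparison correlations:
TA (methods 1·2): 0.43 vs {0.08, 0.25, 0.06, 0.18, 0.23, 0.41} → pass.
TB (methods 1·2): 0.40 vs {0.25, 0.08, 0.42, 0.32, 0.26, 0.26} → fail.
TC (methods 1·2): 0.46 vs {0.18, 0.06, 0.32, 0.42, 0.16, 0.13} → pass.
TD (methods 1·2): 0.58 vs {0.41, 0.23, 0.26, 0.26, 0.13, 0.16} → pass.
1 of 4 fail.

1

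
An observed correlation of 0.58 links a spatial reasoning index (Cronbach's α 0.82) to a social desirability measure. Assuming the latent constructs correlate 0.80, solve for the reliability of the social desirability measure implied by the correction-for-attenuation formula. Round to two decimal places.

r_true = r_obs / √(r_xx · r_yy) ⇒ 0.80 = 0.58 / √(0.82 · r_yy).
√(0.82 · r_yy) = 0.58 / 0.80 = 0.7250; 0.82 · r_yy = 0.5256; r_yy = 0.5256 / 0.82 ≈ 0.64.

0.64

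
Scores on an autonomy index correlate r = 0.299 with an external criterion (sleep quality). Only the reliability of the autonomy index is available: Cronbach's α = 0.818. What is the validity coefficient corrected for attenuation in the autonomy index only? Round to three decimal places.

0.331

Single correction: r_c = r_obs / √r_xx = 0.299 / √0.818 = 0.299 / 0.9044 ≈ 0.331.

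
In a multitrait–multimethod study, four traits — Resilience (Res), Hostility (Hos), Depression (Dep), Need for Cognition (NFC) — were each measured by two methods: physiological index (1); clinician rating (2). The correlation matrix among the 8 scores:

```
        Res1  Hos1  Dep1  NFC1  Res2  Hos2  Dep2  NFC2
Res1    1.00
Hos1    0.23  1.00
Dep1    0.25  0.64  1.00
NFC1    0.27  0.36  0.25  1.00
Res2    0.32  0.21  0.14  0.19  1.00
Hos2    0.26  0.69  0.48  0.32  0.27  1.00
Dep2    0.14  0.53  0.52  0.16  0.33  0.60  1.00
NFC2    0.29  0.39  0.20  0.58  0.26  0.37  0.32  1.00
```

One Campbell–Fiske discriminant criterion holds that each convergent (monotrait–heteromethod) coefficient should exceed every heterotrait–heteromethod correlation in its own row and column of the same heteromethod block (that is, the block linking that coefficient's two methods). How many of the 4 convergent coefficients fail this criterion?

Each convergent coefficient versus the relevant comparison correlations:
Res (methods 1·2): 0.32 vs {0.26, 0.21, 0.14, 0.14, 0.29, 0.19} → pass.
Hos (methods 1·2): 0.69 vs {0.21, 0.26, 0.53, 0.48, 0.39, 0.32} → pass.
Dep (methods 1·2): 0.52 vs {0.14, 0.14, 0.48, 0.53, 0.20, 0.16} → fail.
NFC (methods 1·2): 0.58 vs {0.19, 0.29, 0.32, 0.39, 0.16, 0.20} → pass.
1 of 4 fail.

1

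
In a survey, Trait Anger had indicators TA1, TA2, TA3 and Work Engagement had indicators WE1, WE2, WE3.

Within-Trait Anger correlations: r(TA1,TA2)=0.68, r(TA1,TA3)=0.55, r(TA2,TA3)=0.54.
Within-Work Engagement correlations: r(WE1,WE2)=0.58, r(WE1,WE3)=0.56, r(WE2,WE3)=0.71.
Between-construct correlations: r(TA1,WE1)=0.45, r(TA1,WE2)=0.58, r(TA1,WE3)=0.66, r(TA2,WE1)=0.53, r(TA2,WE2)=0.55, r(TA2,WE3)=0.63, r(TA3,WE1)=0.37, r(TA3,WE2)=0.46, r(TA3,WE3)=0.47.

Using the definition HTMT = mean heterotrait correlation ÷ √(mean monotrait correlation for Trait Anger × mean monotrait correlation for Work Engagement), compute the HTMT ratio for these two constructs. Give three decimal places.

0.866

Mean heterotrait r = 4.70/9 = 0.5222.
Mean within-TA = 1.77/3 = 0.5900; mean within-WE = 1.85/3 = 0.6167.
Geometric mean = √(0.5900 × 0.6167) = 0.6032.
HTMT = 0.5222 / 0.6032 = 0.866.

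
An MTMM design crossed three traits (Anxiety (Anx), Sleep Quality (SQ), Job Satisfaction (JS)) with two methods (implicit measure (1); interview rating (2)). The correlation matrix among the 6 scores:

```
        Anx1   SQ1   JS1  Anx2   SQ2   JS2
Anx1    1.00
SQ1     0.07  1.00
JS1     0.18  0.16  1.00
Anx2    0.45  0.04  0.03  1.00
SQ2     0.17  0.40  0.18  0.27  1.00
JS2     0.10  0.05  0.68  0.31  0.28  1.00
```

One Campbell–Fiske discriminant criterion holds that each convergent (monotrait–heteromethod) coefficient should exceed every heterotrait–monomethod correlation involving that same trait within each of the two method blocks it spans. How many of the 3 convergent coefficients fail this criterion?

Each convergent coefficient versus the relevant comparison correlations:
Anx (methods 1·2): 0.45 vs {0.07, 0.27, 0.18, 0.31} → pass.
SQ (methods 1·2): 0.40 vs {0.07, 0.27, 0.16, 0.28} → pass.
JS (methods 1·2): 0.68 vs {0.18, 0.31, 0.16, 0.28} → pass.
0 of 3 fail.

0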